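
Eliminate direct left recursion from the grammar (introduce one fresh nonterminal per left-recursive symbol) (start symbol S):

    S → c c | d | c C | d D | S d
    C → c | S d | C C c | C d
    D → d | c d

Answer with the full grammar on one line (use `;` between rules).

S, C are directly left-recursive.
For S: α = {d}, β = {c c, d, c C, d D}. Rewrite as S → β S' and S' → α S' | ε.
For C: α = {C c, d}, β = {c, S d}. Rewrite as C → β C' and C' → α C' | ε.

S → c c S' | d S' | c C S' | d D S'; C → c C' | S d C'; D → d | c d; S' → d S' | epsilon; C' → C c C' | d C' | epsilon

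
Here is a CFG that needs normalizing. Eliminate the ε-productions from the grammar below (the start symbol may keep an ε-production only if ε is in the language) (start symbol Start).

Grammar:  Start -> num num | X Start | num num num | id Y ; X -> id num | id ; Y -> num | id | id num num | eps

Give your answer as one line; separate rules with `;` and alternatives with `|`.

Start -> num num | X Start | num num num | id Y | id; X -> id num | id; Y -> num | id | id num num

Nullable set = {Y}.
ε ∉ L(G), so no ε-production is kept.
Expand every rule over subsets of its nullable positions: Start → id Y gives id Y | id.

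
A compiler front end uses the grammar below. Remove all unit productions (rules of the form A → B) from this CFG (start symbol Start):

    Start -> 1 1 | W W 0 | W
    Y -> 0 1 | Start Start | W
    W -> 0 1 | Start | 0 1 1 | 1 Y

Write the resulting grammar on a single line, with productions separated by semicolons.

Unit pairs: Start ⇒* {W}; W ⇒* {Start}; Y ⇒* {Start, W}.
Replace each nonterminal's rules with the union of the non-unit rules of every nonterminal it unit-derives.

Start -> 1 1 | W W 0 | 0 1 | 0 1 1 | 1 Y; Y -> 1 1 | W W 0 | 0 1 | 0 1 1 | 1 Y | Start Start; W -> 1 1 | W W 0 | 0 1 | 0 1 1 | 1 Y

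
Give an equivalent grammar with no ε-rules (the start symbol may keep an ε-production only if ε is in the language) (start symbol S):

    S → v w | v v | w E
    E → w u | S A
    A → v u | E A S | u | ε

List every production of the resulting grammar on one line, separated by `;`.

S → v w | v v | w E; E → w u | S A | S; A → v u | E A S | E S | u

Nullable nonterminals: {A}.
ε ∉ L(G), so no ε-production is kept.
For each production, add variants omitting each subset of nullable occurrences: E → S A gives S A | S. A → E A S gives E A S | E S.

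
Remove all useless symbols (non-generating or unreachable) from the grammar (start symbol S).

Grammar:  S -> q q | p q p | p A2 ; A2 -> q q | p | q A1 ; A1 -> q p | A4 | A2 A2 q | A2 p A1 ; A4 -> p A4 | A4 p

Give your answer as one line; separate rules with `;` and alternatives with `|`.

S -> q q | p q p | p A2; A2 -> q q | p | q A1; A1 -> q p | A2 A2 q | A2 p A1

Generating nonterminals: {A1, A2, S}.
Reachable from S after that: {A1, A2, S}.
Removed useless symbols: {A4} and every production mentioning them.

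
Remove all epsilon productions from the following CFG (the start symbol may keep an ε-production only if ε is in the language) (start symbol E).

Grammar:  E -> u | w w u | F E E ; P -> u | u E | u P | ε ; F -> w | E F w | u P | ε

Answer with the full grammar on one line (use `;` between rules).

E -> u | w w u | F E E | E E; P -> u | u E | u P; F -> w | E F w | E w | u P | u

The nullable symbols are {F, P}.
ε ∉ L(G), so no ε-production is kept.
Add the nullable-subset variants: E → F E E gives F E E | E E. F → E F w gives E F w | E w. F → u P gives u P | u.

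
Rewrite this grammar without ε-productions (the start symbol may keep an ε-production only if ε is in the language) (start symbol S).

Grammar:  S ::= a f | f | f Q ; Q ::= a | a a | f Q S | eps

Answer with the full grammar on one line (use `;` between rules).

S ::= a f | f | f Q; Q ::= a | a a | f Q S | f S

Nullable nonterminals: {Q}.
ε ∉ L(G), so no ε-production is kept.
Add the nullable-subset variants: Q → f Q S gives f Q S | f S.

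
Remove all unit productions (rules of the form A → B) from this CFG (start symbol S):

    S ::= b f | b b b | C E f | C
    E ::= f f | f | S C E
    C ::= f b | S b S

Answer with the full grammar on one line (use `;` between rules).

Unit pairs: S ⇒* {C}.
Replace each nonterminal's rules with the union of the non-unit rules of every nonterminal it unit-derives.

S ::= f b | S b S | b f | b b b | C E f; E ::= f f | f | S C E; C ::= f b | S b S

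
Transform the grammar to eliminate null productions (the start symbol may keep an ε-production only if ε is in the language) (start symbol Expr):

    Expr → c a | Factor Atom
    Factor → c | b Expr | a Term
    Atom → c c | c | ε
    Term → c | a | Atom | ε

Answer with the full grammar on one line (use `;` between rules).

Expr → c a | Factor Atom | Factor; Factor → c | b Expr | a Term | a; Atom → c c | c; Term → c | a | Atom

The nullable symbols are {Atom, Term}.
ε ∉ L(G), so no ε-production is kept.
For each production, add variants omitting each subset of nullable occurrences: Expr → Factor Atom gives Factor Atom | Factor. Factor → a Term gives a Term | a.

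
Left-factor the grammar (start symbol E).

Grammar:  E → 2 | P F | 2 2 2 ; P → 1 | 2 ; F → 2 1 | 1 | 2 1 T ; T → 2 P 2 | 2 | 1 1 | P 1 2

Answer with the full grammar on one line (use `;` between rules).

E → P F | 2 E'; P → 1 | 2; F → 1 | 2 1 F'; T → 1 1 | P 1 2 | 2 T'; E' → ε | 2 2; F' → ε | T; T' → P 2 | ε

E has alternatives sharing prefix '2': factor to E → 2 E' with E' → ε | 2 2.
F has alternatives sharing prefix '2 1': factor to F → 2 1 F' with F' → ε | T.
T has alternatives sharing prefix '2': factor to T → 2 T' with T' → P 2 | ε.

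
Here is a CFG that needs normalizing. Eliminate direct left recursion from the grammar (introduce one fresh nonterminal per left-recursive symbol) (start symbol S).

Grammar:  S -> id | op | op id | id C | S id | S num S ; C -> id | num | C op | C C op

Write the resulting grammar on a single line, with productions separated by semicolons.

S -> id S' | op S' | op id S' | id C S'; C -> id C' | num C'; S' -> id S' | num S S' | eps; C' -> op C' | C op C' | eps

Left recursion appears on S, C.
For S: α = {id, num S}, β = {id, op, op id, id C}. Rewrite as S → β S' and S' → α S' | ε.
For C: α = {op, C op}, β = {id, num}. Rewrite as C → β C' and C' → α C' | ε.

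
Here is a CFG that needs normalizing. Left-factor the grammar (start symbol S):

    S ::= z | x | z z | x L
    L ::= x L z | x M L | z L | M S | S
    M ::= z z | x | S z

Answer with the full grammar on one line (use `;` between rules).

S has alternatives sharing prefix 'z': factor to S → z S' with S' → ε | z.
S has alternatives sharing prefix 'x': factor to S → x S'' with S'' → ε | L.
L has alternatives sharing prefix 'x': factor to L → x L' with L' → L z | M L.

S ::= z S' | x S''; L ::= z L | M S | S | x L'; M ::= z z | x | S z; S' ::= ε | z; S'' ::= ε | L; L' ::= L z | M L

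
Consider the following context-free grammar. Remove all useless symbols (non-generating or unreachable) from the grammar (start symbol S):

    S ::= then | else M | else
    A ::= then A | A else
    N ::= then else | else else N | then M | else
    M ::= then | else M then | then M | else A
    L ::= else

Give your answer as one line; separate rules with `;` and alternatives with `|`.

Generating nonterminals: {L, M, N, S}.
Reachable from S after that: {M, S}.
Removed useless symbols: {A, L, N} and every production mentioning them.

S ::= then | else M | else; M ::= then | else M then | then M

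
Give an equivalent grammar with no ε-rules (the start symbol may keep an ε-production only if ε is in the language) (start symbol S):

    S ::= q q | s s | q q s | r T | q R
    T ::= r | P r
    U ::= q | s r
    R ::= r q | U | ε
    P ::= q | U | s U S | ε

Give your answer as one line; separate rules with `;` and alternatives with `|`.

The nullable symbols are {P, R}.
ε ∉ L(G), so no ε-production is kept.
Add the nullable-subset variants: S → q R gives q R | q.

S ::= q q | s s | q q s | r T | q R | q; T ::= r | P r; U ::= q | s r; R ::= r q | U; P ::= q | U | s U S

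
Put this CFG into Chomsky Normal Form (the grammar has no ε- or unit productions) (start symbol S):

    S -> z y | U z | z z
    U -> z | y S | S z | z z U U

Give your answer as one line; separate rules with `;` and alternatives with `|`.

S -> X1 X2 | U X1 | X1 X1; U -> z | X2 S | S X1 | X1 Y1; X1 -> z; X2 -> y; Y1 -> X1 Y2; Y2 -> U U

Introduce a nonterminal for each terminal appearing in a rule of length ≥ 2: X1 → z, X2 → y.
Binarize each right-hand side of length ≥ 3 by chaining fresh nonterminals (Y1, Y2, …): affected rules were U → X1 X1 U U.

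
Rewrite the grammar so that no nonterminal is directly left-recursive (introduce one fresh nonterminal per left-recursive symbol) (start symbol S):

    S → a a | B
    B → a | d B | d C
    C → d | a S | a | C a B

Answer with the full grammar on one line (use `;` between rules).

S → a a | B; B → a | d B | d C; C → d C' | a S C' | a C'; C' → a B C' | eps

Directly left-recursive nonterminal: C.
For C: α = {a B}, β = {d, a S, a}. Rewrite as C → β C' and C' → α C' | ε.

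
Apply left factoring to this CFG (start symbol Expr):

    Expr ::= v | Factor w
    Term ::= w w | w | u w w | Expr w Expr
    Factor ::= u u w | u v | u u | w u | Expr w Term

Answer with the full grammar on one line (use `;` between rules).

Expr ::= v | Factor w; Term ::= u w w | Expr w Expr | w Term1; Factor ::= w u | Expr w Term | u Factor1; Term1 ::= w | epsilon; Factor1 ::= v | u Factor11; Factor11 ::= w | epsilon

Term has alternatives sharing prefix 'w': factor to Term → w Term1 with Term1 → w | ε.
Factor has alternatives sharing prefix 'u': factor to Factor → u Factor1 with Factor1 → u w | v | u.
Factor1 has alternatives sharing prefix 'u': factor to Factor1 → u Factor11 with Factor11 → w | ε.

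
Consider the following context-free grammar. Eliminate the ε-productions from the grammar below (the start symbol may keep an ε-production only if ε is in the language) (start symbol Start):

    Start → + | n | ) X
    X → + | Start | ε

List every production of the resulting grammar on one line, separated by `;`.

Start → + | n | ) X | ); X → + | Start

The nullable symbols are {X}.
ε ∉ L(G), so no ε-production is kept.
For each production, add variants omitting each subset of nullable occurrences: Start → ) X gives ) X | ).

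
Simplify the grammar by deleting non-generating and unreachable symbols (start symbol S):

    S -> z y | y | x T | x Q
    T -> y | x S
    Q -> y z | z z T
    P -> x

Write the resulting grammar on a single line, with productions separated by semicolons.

S -> z y | y | x T | x Q; T -> y | x S; Q -> y z | z z T

Generating nonterminals: {P, Q, S, T}.
Reachable from S after that: {Q, S, T}.
Removed useless symbols: {P} and every production mentioning them.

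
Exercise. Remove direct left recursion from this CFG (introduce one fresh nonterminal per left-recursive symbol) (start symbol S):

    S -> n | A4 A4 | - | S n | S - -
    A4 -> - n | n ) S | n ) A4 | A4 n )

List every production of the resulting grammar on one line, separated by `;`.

S -> n S' | A4 A4 S' | - S'; A4 -> - n A4' | n ) S A4' | n ) A4 A4'; S' -> n S' | - - S' | ε; A4' -> n ) A4' | ε

S, A4 are directly left-recursive.
For S: α = {n, - -}, β = {n, A4 A4, -}. Rewrite as S → β S' and S' → α S' | ε.
For A4: α = {n )}, β = {- n, n ) S, n ) A4}. Rewrite as A4 → β A4' and A4' → α A4' | ε.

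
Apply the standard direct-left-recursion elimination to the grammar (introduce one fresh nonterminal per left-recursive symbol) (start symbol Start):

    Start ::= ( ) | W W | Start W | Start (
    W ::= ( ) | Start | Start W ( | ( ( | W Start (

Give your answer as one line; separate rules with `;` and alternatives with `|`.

Start, W are directly left-recursive.
For Start: α = {W, (}, β = {( ), W W}. Rewrite as Start → β Start1 and Start1 → α Start1 | ε.
For W: α = {Start (}, β = {( ), Start, Start W (, ( (}. Rewrite as W → β W1 and W1 → α W1 | ε.

Start ::= ( ) Start1 | W W Start1; W ::= ( ) W1 | Start W1 | Start W ( W1 | ( ( W1; Start1 ::= W Start1 | ( Start1 | ε; W1 ::= Start ( W1 | ε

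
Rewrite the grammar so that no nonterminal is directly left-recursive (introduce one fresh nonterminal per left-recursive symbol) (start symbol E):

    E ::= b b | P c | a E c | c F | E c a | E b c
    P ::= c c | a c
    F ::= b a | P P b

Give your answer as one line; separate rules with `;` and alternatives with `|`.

E ::= b b E' | P c E' | a E c E' | c F E'; P ::= c c | a c; F ::= b a | P P b; E' ::= c a E' | b c E' | eps

Left recursion appears on E.
For E: α = {c a, b c}, β = {b b, P c, a E c, c F}. Rewrite as E → β E' and E' → α E' | ε.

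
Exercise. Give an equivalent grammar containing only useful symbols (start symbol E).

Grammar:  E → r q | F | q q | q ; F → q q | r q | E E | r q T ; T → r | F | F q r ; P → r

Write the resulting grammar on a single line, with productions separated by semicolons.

E → r q | F | q q | q; F → q q | r q | E E | r q T; T → r | F | F q r

Generating nonterminals: {E, F, P, T}.
Reachable from E after that: {E, F, T}.
Removed useless symbols: {P} and every production mentioning them.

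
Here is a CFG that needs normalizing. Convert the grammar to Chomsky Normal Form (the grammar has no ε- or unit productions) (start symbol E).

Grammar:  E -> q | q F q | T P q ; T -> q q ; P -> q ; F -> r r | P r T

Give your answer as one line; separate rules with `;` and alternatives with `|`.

E -> q | X1 Y1 | T Y2; T -> X1 X1; P -> q; F -> X2 X2 | P Y3; X1 -> q; X2 -> r; Y1 -> F X1; Y2 -> P X1; Y3 -> X2 T

Introduce a nonterminal for each terminal appearing in a rule of length ≥ 2: X1 → q, X2 → r.
Binarize each right-hand side of length ≥ 3 by chaining fresh nonterminals (Y1, Y2, …): affected rules were E → X1 F X1; E → T P X1; F → P X2 T.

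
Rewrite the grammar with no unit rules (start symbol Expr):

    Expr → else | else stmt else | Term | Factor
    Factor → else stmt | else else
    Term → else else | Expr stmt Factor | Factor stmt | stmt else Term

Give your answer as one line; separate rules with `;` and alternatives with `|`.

Expr → else else | Expr stmt Factor | Factor stmt | stmt else Term | else stmt | else | else stmt else; Factor → else stmt | else else; Term → else else | Expr stmt Factor | Factor stmt | stmt else Term

Unit pairs: Expr ⇒* {Factor, Term}.
Replace each nonterminal's rules with the union of the non-unit rules of every nonterminal it unit-derives.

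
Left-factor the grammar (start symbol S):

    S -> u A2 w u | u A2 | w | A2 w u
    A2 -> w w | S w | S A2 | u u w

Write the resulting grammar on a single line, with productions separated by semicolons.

S -> w | A2 w u | u A2 S'; A2 -> w w | u u w | S A2'; S' -> w u | ε; A2' -> w | A2

S has alternatives sharing prefix 'u A2': factor to S → u A2 S' with S' → w u | ε.
A2 has alternatives sharing prefix 'S': factor to A2 → S A2' with A2' → w | A2.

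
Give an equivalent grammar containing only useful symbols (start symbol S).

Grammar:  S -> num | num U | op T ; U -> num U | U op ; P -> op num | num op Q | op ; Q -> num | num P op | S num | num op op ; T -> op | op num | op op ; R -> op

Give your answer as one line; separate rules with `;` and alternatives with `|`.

Generating nonterminals: {P, Q, R, S, T}.
Reachable from S after that: {S, T}.
Removed useless symbols: {P, Q, R, U} and every production mentioning them.

S -> num | op T; T -> op | op num | op op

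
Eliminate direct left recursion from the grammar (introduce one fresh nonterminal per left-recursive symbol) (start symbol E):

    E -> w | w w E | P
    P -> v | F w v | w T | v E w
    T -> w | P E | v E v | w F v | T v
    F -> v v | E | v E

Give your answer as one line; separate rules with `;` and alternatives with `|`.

Directly left-recursive nonterminal: T.
For T: α = {v}, β = {w, P E, v E v, w F v}. Rewrite as T → β T' and T' → α T' | ε.

E -> w | w w E | P; P -> v | F w v | w T | v E w; T -> w T' | P E T' | v E v T' | w F v T'; F -> v v | E | v E; T' -> v T' | ε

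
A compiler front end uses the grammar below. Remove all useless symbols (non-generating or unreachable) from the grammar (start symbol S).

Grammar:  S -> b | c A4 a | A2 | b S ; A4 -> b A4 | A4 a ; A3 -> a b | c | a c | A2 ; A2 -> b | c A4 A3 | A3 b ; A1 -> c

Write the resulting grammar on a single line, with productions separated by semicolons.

S -> b | A2 | b S; A3 -> a b | c | a c | A2; A2 -> b | A3 b

Generating nonterminals: {A1, A2, A3, S}.
Reachable from S after that: {A2, A3, S}.
Removed useless symbols: {A1, A4} and every production mentioning them.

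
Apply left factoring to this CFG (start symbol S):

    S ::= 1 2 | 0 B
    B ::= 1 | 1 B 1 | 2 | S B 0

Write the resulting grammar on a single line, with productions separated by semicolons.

B has alternatives sharing prefix '1': factor to B → 1 B' with B' → ε | B 1.

S ::= 1 2 | 0 B; B ::= 2 | S B 0 | 1 B'; B' ::= ε | B 1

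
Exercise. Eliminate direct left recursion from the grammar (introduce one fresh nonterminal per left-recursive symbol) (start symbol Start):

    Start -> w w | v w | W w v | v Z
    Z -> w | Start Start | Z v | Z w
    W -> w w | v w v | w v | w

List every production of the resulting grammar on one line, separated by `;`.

Left recursion appears on Z.
For Z: α = {v, w}, β = {w, Start Start}. Rewrite as Z → β Z1 and Z1 → α Z1 | ε.

Start -> w w | v w | W w v | v Z; Z -> w Z1 | Start Start Z1; W -> w w | v w v | w v | w; Z1 -> v Z1 | w Z1 | ε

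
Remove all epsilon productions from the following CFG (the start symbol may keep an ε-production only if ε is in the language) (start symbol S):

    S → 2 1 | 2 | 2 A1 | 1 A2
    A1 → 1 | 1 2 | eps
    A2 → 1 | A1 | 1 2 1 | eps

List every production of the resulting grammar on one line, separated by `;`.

The nullable symbols are {A1, A2}.
ε ∉ L(G), so no ε-production is kept.
Add the nullable-subset variants: S → 1 A2 gives 1 A2 | 1.

S → 2 1 | 2 | 2 A1 | 1 A2 | 1; A1 → 1 | 1 2; A2 → 1 | A1 | 1 2 1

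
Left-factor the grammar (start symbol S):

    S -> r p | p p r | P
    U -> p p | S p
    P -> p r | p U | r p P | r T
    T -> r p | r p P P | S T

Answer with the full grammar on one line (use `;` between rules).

P has alternatives sharing prefix 'p': factor to P → p P' with P' → r | U.
P has alternatives sharing prefix 'r': factor to P → r P'' with P'' → p P | T.
T has alternatives sharing prefix 'r p': factor to T → r p T' with T' → ε | P P.

S -> r p | p p r | P; U -> p p | S p; P -> p P' | r P''; T -> S T | r p T'; P' -> r | U; P'' -> p P | T; T' -> ε | P P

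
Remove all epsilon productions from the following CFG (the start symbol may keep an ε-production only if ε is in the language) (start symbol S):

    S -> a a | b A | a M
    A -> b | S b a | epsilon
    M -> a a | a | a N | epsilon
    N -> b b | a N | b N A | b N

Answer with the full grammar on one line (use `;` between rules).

S -> a a | b A | b | a M | a; A -> b | S b a; M -> a a | a | a N; N -> b b | a N | b N A | b N

Nullable nonterminals: {A, M}.
ε ∉ L(G), so no ε-production is kept.
Add the nullable-subset variants: S → b A gives b A | b. S → a M gives a M | a. N → b N A gives b N A | b N.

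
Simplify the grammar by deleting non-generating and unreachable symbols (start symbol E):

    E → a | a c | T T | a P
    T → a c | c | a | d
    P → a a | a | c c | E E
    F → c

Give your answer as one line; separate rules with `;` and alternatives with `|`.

Generating nonterminals: {E, F, P, T}.
Reachable from E after that: {E, P, T}.
Removed useless symbols: {F} and every production mentioning them.

E → a | a c | T T | a P; T → a c | c | a | d; P → a a | a | c c | E E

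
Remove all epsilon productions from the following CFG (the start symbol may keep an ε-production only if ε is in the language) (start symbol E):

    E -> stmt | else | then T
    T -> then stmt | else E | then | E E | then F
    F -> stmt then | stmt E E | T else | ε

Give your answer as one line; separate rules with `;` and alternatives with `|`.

Nullable set = {F}.
ε ∉ L(G), so no ε-production is kept.

E -> stmt | else | then T; T -> then stmt | else E | then | E E | then F; F -> stmt then | stmt E E | T else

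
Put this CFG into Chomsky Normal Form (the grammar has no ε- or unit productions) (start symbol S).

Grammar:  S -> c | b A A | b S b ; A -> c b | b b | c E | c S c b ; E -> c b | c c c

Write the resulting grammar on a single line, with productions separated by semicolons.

Introduce a nonterminal for each terminal appearing in a rule of length ≥ 2: X1 → b, X2 → c.
Binarize each right-hand side of length ≥ 3 by chaining fresh nonterminals (Y1, Y2, …): affected rules were S → X1 A A; S → X1 S X1; A → X2 S X2 X1; E → X2 X2 X2.

S -> c | X1 Y1 | X1 Y2; A -> X2 X1 | X1 X1 | X2 E | X2 Y3; E -> X2 X1 | X2 Y5; X1 -> b; X2 -> c; Y1 -> A A; Y2 -> S X1; Y3 -> S Y4; Y4 -> X2 X1; Y5 -> X2 X2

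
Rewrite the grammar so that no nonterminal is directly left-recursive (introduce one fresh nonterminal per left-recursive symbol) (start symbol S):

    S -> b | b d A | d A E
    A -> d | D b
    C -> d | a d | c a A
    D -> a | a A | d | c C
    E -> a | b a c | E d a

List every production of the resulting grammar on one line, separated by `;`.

S -> b | b d A | d A E; A -> d | D b; C -> d | a d | c a A; D -> a | a A | d | c C; E -> a E' | b a c E'; E' -> d a E' | epsilon

Left recursion appears on E.
For E: α = {d a}, β = {a, b a c}. Rewrite as E → β E' and E' → α E' | ε.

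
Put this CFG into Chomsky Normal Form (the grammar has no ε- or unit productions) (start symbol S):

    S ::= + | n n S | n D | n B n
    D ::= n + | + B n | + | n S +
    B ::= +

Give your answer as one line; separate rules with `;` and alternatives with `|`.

S ::= + | X1 Y1 | X1 D | X1 Y2; D ::= X1 X2 | X2 Y3 | + | X1 Y4; B ::= +; X1 ::= n; X2 ::= +; Y1 ::= X1 S; Y2 ::= B X1; Y3 ::= B X1; Y4 ::= S X2

Introduce a nonterminal for each terminal appearing in a rule of length ≥ 2: X1 → n, X2 → +.
Binarize each right-hand side of length ≥ 3 by chaining fresh nonterminals (Y1, Y2, …): affected rules were S → X1 X1 S; S → X1 B X1; D → X2 B X1; D → X1 S X2.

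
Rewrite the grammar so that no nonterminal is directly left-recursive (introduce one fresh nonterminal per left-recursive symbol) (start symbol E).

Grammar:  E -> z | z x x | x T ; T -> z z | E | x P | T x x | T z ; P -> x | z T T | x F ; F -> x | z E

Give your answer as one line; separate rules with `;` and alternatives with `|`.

T is directly left-recursive.
For T: α = {x x, z}, β = {z z, E, x P}. Rewrite as T → β T' and T' → α T' | ε.

E -> z | z x x | x T; T -> z z T' | E T' | x P T'; P -> x | z T T | x F; F -> x | z E; T' -> x x T' | z T' | ε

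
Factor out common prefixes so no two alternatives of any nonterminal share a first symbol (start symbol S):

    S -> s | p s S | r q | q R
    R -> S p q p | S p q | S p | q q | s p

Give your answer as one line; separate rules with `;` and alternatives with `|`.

R has alternatives sharing prefix 'S p': factor to R → S p R' with R' → q p | q | ε.
R' has alternatives sharing prefix 'q': factor to R' → q R'' with R'' → p | ε.

S -> s | p s S | r q | q R; R -> q q | s p | S p R'; R' -> ε | q R''; R'' -> p | ε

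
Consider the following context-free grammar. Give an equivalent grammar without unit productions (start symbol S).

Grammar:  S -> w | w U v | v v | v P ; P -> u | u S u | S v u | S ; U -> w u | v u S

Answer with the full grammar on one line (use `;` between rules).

Unit pairs: P ⇒* {S}.
For every A with A ⇒* B via unit rules, add B's non-unit alternatives to A; then delete every rule of the form X → Y.

S -> w | w U v | v v | v P; P -> w | w U v | v v | v P | u | u S u | S v u; U -> w u | v u S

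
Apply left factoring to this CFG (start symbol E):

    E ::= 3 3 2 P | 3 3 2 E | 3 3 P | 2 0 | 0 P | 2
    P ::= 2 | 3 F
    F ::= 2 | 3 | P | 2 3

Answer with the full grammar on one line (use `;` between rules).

E ::= 0 P | 3 3 E' | 2 E''; P ::= 2 | 3 F; F ::= 3 | P | 2 F'; E' ::= P | 2 E'''; E'' ::= 0 | epsilon; F' ::= epsilon | 3; E''' ::= P | E

E has alternatives sharing prefix '3 3': factor to E → 3 3 E' with E' → 2 P | 2 E | P.
E has alternatives sharing prefix '2': factor to E → 2 E'' with E'' → 0 | ε.
F has alternatives sharing prefix '2': factor to F → 2 F' with F' → ε | 3.
E' has alternatives sharing prefix '2': factor to E' → 2 E''' with E''' → P | E.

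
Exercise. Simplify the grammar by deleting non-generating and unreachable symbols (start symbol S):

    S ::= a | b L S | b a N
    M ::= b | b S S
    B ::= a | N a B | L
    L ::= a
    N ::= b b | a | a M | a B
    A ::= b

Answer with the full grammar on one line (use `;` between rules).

Generating nonterminals: {A, B, L, M, N, S}.
Reachable from S after that: {B, L, M, N, S}.
Removed useless symbols: {A} and every production mentioning them.

S ::= a | b L S | b a N; M ::= b | b S S; B ::= a | N a B | L; L ::= a; N ::= b b | a | a M | a B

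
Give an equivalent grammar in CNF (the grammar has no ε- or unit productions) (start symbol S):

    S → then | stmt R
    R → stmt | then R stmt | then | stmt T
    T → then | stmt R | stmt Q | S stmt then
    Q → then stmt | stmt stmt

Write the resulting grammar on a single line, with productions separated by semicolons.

Introduce a nonterminal for each terminal appearing in a rule of length ≥ 2: X1 → stmt, X2 → then.
Binarize each right-hand side of length ≥ 3 by chaining fresh nonterminals (Y1, Y2, …): affected rules were R → X2 R X1; T → S X1 X2.

S → then | X1 R; R → stmt | X2 Y1 | then | X1 T; T → then | X1 R | X1 Q | S Y2; Q → X2 X1 | X1 X1; X1 → stmt; X2 → then; Y1 → R X1; Y2 → X1 X2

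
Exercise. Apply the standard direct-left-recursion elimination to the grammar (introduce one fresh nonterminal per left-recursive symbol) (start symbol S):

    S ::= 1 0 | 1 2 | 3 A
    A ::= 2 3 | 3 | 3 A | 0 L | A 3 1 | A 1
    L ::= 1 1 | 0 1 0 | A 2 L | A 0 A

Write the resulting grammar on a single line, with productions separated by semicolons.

S ::= 1 0 | 1 2 | 3 A; A ::= 2 3 A' | 3 A' | 3 A A' | 0 L A'; L ::= 1 1 | 0 1 0 | A 2 L | A 0 A; A' ::= 3 1 A' | 1 A' | ε

Directly left-recursive nonterminal: A.
For A: α = {3 1, 1}, β = {2 3, 3, 3 A, 0 L}. Rewrite as A → β A' and A' → α A' | ε.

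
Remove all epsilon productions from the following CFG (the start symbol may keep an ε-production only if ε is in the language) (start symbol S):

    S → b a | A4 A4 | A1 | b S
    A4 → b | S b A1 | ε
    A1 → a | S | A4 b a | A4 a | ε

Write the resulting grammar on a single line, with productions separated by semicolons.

S → b a | A4 A4 | A4 | A1 | b S | b | ε; A4 → b | S b A1 | S b | b A1; A1 → a | S | A4 b a | b a | A4 a

Nullable nonterminals: {A1, A4, S}.
ε ∈ L(G) since S is nullable, so keep S → ε.
Add the nullable-subset variants: S → A4 A4 gives A4 A4 | A4. S → b S gives b S | b. A4 → S b A1 gives S b A1 | S b | b A1. A1 → A4 b a gives A4 b a | b a.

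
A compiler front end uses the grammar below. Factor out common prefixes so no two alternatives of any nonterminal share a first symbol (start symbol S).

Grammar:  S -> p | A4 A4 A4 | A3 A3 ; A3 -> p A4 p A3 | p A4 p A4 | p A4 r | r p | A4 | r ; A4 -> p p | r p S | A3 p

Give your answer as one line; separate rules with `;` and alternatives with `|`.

A3 has alternatives sharing prefix 'p A4': factor to A3 → p A4 A3' with A3' → p A3 | p A4 | r.
A3 has alternatives sharing prefix 'r': factor to A3 → r A3'' with A3'' → p | ε.
A3' has alternatives sharing prefix 'p': factor to A3' → p A3''' with A3''' → A3 | A4.

S -> p | A4 A4 A4 | A3 A3; A3 -> A4 | p A4 A3' | r A3''; A4 -> p p | r p S | A3 p; A3' -> r | p A3'''; A3'' -> p | eps; A3''' -> A3 | A4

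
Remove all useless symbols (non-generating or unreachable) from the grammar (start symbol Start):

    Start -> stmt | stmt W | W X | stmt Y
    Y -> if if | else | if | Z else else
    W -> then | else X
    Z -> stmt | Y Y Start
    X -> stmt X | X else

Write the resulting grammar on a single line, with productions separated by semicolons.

Start -> stmt | stmt W | stmt Y; Y -> if if | else | if | Z else else; W -> then; Z -> stmt | Y Y Start

Generating nonterminals: {Start, W, Y, Z}.
Reachable from Start after that: {Start, W, Y, Z}.
Removed useless symbols: {X} and every production mentioning them.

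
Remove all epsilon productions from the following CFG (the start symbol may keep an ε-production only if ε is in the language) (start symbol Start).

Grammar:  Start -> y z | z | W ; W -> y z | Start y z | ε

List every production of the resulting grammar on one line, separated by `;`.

Start -> y z | z | W | ε; W -> y z | Start y z

Nullable nonterminals: {Start, W}.
ε ∈ L(G) since Start is nullable, so keep Start → ε.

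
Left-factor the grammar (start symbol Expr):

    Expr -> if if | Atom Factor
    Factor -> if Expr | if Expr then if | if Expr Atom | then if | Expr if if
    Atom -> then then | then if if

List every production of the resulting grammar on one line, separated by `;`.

Expr -> if if | Atom Factor; Factor -> then if | Expr if if | if Expr Factor1; Atom -> then Atom1; Factor1 -> eps | then if | Atom; Atom1 -> then | if if

Factor has alternatives sharing prefix 'if Expr': factor to Factor → if Expr Factor1 with Factor1 → ε | then if | Atom.
Atom has alternatives sharing prefix 'then': factor to Atom → then Atom1 with Atom1 → then | if if.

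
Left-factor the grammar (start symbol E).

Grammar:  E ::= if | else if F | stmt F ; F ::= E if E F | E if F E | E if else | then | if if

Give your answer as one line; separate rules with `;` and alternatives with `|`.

F has alternatives sharing prefix 'E if': factor to F → E if F' with F' → E F | F E | else.

E ::= if | else if F | stmt F; F ::= then | if if | E if F'; F' ::= E F | F E | else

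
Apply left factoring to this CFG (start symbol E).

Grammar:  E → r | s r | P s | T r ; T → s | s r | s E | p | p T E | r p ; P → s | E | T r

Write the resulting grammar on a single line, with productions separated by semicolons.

E → r | s r | P s | T r; T → r p | s T' | p T''; P → s | E | T r; T' → ε | r | E; T'' → ε | T E

T has alternatives sharing prefix 's': factor to T → s T' with T' → ε | r | E.
T has alternatives sharing prefix 'p': factor to T → p T'' with T'' → ε | T E.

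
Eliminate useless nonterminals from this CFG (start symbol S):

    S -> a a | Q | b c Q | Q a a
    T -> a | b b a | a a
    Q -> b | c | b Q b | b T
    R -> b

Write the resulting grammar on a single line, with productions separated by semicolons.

S -> a a | Q | b c Q | Q a a; T -> a | b b a | a a; Q -> b | c | b Q b | b T

Generating nonterminals: {Q, R, S, T}.
Reachable from S after that: {Q, S, T}.
Removed useless symbols: {R} and every production mentioning them.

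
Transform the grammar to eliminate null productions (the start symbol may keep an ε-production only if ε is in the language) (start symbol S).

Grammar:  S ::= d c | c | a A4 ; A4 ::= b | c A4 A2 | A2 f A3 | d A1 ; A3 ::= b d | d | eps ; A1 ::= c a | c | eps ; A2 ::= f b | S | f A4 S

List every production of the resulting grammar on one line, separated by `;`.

Nullable set = {A1, A3}.
ε ∉ L(G), so no ε-production is kept.
For each production, add variants omitting each subset of nullable occurrences: A4 → A2 f A3 gives A2 f A3 | A2 f. A4 → d A1 gives d A1 | d.

S ::= d c | c | a A4; A4 ::= b | c A4 A2 | A2 f A3 | A2 f | d A1 | d; A3 ::= b d | d; A1 ::= c a | c; A2 ::= f b | S | f A4 S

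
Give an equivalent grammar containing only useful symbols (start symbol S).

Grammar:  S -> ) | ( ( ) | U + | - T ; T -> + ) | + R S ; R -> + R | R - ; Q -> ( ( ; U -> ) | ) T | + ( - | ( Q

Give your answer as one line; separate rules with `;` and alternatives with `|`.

Generating nonterminals: {Q, S, T, U}.
Reachable from S after that: {Q, S, T, U}.
Removed useless symbols: {R} and every production mentioning them.

S -> ) | ( ( ) | U + | - T; T -> + ); Q -> ( (; U -> ) | ) T | + ( - | ( Q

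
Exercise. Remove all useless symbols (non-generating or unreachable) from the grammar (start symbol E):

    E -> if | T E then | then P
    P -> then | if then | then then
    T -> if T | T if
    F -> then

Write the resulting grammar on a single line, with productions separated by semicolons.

E -> if | then P; P -> then | if then | then then

Generating nonterminals: {E, F, P}.
Reachable from E after that: {E, P}.
Removed useless symbols: {F, T} and every production mentioning them.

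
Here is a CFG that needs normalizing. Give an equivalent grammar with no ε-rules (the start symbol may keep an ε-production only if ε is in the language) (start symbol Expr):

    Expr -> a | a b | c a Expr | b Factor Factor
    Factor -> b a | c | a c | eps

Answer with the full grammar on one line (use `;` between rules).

The nullable symbols are {Factor}.
ε ∉ L(G), so no ε-production is kept.
Expand every rule over subsets of its nullable positions: Expr → b Factor Factor gives b Factor Factor | b Factor | b.

Expr -> a | a b | c a Expr | b Factor Factor | b Factor | b; Factor -> b a | c | a c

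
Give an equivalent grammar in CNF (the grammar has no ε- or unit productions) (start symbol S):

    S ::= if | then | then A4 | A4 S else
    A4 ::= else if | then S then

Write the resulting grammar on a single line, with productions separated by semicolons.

S ::= if | then | X1 A4 | A4 Y1; A4 ::= X2 X3 | X1 Y2; X1 ::= then; X2 ::= else; X3 ::= if; Y1 ::= S X2; Y2 ::= S X1

Introduce a nonterminal for each terminal appearing in a rule of length ≥ 2: X1 → then, X2 → else, X3 → if.
Binarize each right-hand side of length ≥ 3 by chaining fresh nonterminals (Y1, Y2, …): affected rules were S → A4 S X2; A4 → X1 S X1.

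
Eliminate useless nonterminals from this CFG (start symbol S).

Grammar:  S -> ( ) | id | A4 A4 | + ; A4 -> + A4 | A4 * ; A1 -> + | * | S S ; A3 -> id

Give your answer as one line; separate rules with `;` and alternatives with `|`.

S -> ( ) | id | +

Generating nonterminals: {A1, A3, S}.
Reachable from S after that: {S}.
Removed useless symbols: {A1, A3, A4} and every production mentioning them.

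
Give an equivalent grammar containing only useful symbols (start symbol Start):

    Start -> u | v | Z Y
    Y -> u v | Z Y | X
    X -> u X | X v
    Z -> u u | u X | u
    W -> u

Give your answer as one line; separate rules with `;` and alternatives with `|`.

Start -> u | v | Z Y; Y -> u v | Z Y; Z -> u u | u

Generating nonterminals: {Start, W, Y, Z}.
Reachable from Start after that: {Start, Y, Z}.
Removed useless symbols: {W, X} and every production mentioning them.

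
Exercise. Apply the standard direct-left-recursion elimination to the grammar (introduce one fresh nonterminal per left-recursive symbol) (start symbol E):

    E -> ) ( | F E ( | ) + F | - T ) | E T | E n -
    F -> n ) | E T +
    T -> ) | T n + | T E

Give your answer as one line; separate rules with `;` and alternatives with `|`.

E, T are directly left-recursive.
For E: α = {T, n -}, β = {) (, F E (, ) + F, - T )}. Rewrite as E → β E' and E' → α E' | ε.
For T: α = {n +, E}, β = {)}. Rewrite as T → β T' and T' → α T' | ε.

E -> ) ( E' | F E ( E' | ) + F E' | - T ) E'; F -> n ) | E T +; T -> ) T'; E' -> T E' | n - E' | eps; T' -> n + T' | E T' | eps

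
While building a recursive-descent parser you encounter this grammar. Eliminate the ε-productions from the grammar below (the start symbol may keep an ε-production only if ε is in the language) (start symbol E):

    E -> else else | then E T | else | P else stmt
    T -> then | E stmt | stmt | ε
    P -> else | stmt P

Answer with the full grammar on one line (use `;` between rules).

E -> else else | then E T | then E | else | P else stmt; T -> then | E stmt | stmt; P -> else | stmt P

Nullable set = {T}.
ε ∉ L(G), so no ε-production is kept.
Expand every rule over subsets of its nullable positions: E → then E T gives then E T | then E.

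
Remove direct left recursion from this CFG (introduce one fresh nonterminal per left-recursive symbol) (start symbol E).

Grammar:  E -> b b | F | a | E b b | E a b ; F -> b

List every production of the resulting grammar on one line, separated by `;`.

E -> b b E' | F E' | a E'; F -> b; E' -> b b E' | a b E' | ε

E is directly left-recursive.
For E: α = {b b, a b}, β = {b b, F, a}. Rewrite as E → β E' and E' → α E' | ε.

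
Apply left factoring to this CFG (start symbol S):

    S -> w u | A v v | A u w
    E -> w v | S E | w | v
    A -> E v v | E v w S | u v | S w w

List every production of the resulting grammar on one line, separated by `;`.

S -> w u | A S'; E -> S E | v | w E'; A -> u v | S w w | E v A'; S' -> v v | u w; E' -> v | ε; A' -> v | w S

S has alternatives sharing prefix 'A': factor to S → A S' with S' → v v | u w.
E has alternatives sharing prefix 'w': factor to E → w E' with E' → v | ε.
A has alternatives sharing prefix 'E v': factor to A → E v A' with A' → v | w S.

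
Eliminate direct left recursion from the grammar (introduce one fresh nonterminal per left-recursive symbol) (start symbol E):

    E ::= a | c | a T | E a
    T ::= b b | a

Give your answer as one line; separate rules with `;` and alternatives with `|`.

E ::= a E' | c E' | a T E'; T ::= b b | a; E' ::= a E' | ε

E is directly left-recursive.
For E: α = {a}, β = {a, c, a T}. Rewrite as E → β E' and E' → α E' | ε.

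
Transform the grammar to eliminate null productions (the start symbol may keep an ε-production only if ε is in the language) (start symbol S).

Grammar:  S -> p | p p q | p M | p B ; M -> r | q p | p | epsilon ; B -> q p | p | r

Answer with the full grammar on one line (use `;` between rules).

Nullable set = {M}.
ε ∉ L(G), so no ε-production is kept.

S -> p | p p q | p M | p B; M -> r | q p | p; B -> q p | p | r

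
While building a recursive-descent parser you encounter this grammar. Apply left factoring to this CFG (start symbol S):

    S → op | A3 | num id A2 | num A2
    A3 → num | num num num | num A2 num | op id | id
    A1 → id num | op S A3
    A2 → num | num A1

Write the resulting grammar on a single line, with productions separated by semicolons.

S → op | A3 | num S'; A3 → op id | id | num A3'; A1 → id num | op S A3; A2 → num A2'; S' → id A2 | A2; A3' → epsilon | num num | A2 num; A2' → epsilon | A1

S has alternatives sharing prefix 'num': factor to S → num S' with S' → id A2 | A2.
A3 has alternatives sharing prefix 'num': factor to A3 → num A3' with A3' → ε | num num | A2 num.
A2 has alternatives sharing prefix 'num': factor to A2 → num A2' with A2' → ε | A1.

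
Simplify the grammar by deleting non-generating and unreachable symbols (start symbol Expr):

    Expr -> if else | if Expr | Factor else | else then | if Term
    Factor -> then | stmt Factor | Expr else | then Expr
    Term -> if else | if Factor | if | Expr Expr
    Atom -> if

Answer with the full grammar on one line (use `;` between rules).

Expr -> if else | if Expr | Factor else | else then | if Term; Factor -> then | stmt Factor | Expr else | then Expr; Term -> if else | if Factor | if | Expr Expr

Generating nonterminals: {Atom, Expr, Factor, Term}.
Reachable from Expr after that: {Expr, Factor, Term}.
Removed useless symbols: {Atom} and every production mentioning them.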